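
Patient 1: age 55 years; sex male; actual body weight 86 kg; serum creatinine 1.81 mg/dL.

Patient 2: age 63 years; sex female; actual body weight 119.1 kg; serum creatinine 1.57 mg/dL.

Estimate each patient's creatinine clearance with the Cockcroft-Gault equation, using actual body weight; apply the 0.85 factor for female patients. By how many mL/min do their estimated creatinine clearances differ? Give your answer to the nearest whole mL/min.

13 mL/min

Patient 1: CrCl = (140 − 55) × 86 / (72 × 1.81) = 7310.0 / 130.32 ≈ 56.1 mL/min
Patient 2: CrCl = (140 − 63) × 119.1 / (72 × 1.57) × 0.85 = 9170.7 / 113.04 × 0.85 ≈ 69.0 mL/min
|56.1 − 69.0| = 12.9 mL/min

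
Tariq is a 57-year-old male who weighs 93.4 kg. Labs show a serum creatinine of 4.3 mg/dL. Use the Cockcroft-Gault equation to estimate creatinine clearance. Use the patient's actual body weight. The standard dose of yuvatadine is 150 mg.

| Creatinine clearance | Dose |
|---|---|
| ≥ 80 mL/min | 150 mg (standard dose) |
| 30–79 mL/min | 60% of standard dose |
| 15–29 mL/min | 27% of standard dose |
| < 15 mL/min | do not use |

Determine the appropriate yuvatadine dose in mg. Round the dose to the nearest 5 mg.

40 mg

CrCl = (140 − 57) × 93.4 / (72 × 4.3) = 7752.2 / 309.60 ≈ 25.0 mL/min
CrCl ≈ 25 mL/min → bracket 15–29 mL/min.
27% of 150 mg = 40.5 mg → 40 mg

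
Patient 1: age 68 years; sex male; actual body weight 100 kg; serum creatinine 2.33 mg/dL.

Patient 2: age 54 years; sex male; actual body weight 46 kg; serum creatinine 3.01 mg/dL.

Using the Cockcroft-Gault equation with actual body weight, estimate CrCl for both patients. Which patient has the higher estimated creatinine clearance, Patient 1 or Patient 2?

Patient 1

Patient 1: CrCl = (140 − 68) × 100 / (72 × 2.33) = 7200.0 / 167.76 ≈ 42.9 mL/min
Patient 2: CrCl = (140 − 54) × 46 / (72 × 3.01) = 3956.0 / 216.72 ≈ 18.3 mL/min
42.9 vs 18.3 mL/min → Patient 1 is higher.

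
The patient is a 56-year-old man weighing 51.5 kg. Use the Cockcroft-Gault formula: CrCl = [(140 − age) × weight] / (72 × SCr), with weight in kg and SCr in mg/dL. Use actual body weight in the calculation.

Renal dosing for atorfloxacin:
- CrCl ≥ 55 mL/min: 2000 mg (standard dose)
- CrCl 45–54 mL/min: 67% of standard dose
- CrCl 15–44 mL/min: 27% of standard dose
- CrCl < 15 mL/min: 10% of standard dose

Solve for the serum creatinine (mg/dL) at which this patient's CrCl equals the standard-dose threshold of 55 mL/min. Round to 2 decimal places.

1.09 mg/dL

Standard dose requires CrCl ≥ 55 mL/min.
Set (140 − 56) × 51.5 / (72 × SCr) = 55
SCr = (140 − 56) × 51.5 / (72 × 55) = 1.092 mg/dL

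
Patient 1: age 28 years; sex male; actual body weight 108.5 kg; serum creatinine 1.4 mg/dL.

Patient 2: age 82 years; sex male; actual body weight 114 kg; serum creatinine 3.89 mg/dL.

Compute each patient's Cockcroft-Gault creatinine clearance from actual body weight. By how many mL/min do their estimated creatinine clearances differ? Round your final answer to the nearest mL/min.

97 mL/min

Patient 1: CrCl = (140 − 28) × 108.5 / (72 × 1.4) = 12152.0 / 100.80 ≈ 120.6 mL/min
Patient 2: CrCl = (140 − 82) × 114 / (72 × 3.89) = 6612.0 / 280.08 ≈ 23.6 mL/min
|120.6 − 23.6| = 97.0 mL/min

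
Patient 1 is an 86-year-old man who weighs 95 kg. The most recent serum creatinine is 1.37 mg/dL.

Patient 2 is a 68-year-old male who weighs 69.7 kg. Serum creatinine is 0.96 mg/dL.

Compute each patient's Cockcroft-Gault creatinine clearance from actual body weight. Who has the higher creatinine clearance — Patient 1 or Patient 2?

Patient 1: CrCl = (140 − 86) × 95 / (72 × 1.37) = 5130.0 / 98.64 ≈ 52.0 mL/min
Patient 2: CrCl = (140 − 68) × 69.7 / (72 × 0.96) = 5018.4 / 69.12 ≈ 72.6 mL/min
52.0 vs 72.6 mL/min → Patient 2 is higher.

Patient 2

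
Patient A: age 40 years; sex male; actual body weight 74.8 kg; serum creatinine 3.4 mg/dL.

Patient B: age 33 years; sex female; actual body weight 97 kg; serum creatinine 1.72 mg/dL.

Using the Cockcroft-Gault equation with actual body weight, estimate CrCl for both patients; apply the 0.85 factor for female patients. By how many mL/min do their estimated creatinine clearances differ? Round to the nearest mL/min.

41 mL/min

Patient A: CrCl = (140 − 40) × 74.8 / (72 × 3.4) = 7480.0 / 244.80 ≈ 30.6 mL/min
Patient B: CrCl = (140 − 33) × 97 / (72 × 1.72) × 0.85 = 10379.0 / 123.84 × 0.85 ≈ 71.2 mL/min
|30.6 − 71.2| = 40.6 mL/min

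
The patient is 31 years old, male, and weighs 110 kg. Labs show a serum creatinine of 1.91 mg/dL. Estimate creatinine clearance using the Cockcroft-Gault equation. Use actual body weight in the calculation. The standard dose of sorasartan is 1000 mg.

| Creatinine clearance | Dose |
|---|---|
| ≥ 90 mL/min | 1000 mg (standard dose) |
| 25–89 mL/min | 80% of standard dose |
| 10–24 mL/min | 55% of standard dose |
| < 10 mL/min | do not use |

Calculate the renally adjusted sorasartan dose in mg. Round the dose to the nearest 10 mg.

CrCl = (140 − 31) × 110 / (72 × 1.91) = 11990.0 / 137.52 ≈ 87.2 mL/min
CrCl ≈ 87 mL/min → bracket 25–89 mL/min.
80% of 1000 mg = 800 mg

800 mg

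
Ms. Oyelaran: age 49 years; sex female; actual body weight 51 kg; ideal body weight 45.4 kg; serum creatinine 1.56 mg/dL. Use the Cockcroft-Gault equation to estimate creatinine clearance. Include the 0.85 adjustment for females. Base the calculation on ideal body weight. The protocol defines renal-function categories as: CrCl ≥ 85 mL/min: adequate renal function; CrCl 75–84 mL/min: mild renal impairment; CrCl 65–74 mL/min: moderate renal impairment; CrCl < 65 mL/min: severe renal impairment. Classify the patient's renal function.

CrCl = (140 − 49) × 45.4 / (72 × 1.56) × 0.85 = 4131.4 / 112.32 × 0.85 ≈ 31.3 mL/min
31 mL/min falls in the 'severe renal impairment' range.

severe renal impairment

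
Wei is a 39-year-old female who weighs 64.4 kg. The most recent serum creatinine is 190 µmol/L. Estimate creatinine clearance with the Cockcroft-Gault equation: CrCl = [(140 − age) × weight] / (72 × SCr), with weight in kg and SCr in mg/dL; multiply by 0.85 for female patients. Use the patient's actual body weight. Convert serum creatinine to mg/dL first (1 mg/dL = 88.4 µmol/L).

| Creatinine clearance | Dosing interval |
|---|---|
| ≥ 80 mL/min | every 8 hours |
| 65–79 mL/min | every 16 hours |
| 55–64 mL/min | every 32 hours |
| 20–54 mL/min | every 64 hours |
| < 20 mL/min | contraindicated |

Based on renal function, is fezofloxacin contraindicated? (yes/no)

SCr = 190 / 88.4 = 2.149 mg/dL
CrCl = (140 − 39) × 64.4 / (72 × 2.149) × 0.85 = 6504.4 / 154.73 × 0.85 ≈ 35.7 mL/min
CrCl ≈ 36 mL/min, which is ≥ 20 mL/min.

no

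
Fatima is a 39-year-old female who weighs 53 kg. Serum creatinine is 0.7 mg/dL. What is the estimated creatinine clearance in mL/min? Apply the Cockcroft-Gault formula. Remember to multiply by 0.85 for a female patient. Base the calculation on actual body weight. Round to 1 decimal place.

90.3 mL/min

CrCl = (140 − 39) × 53 / (72 × 0.7) × 0.85 = 5353.0 / 50.40 × 0.85 ≈ 90.3 mL/min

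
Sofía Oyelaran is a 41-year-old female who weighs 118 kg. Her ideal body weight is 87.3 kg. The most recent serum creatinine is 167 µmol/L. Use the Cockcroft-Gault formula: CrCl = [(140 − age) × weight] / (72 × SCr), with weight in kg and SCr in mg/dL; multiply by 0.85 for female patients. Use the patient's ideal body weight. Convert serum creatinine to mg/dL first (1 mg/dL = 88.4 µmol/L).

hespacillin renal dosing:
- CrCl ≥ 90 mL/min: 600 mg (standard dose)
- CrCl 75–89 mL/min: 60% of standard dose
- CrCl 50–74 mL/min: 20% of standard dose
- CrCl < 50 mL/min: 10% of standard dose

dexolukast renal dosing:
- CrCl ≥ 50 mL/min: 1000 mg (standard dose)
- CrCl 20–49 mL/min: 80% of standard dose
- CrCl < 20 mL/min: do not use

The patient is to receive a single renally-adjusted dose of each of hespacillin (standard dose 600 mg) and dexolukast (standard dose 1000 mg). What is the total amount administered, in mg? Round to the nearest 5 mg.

SCr = 167 / 88.4 = 1.889 mg/dL
CrCl = (140 − 41) × 87.3 / (72 × 1.889) × 0.85 = 8642.7 / 136.01 × 0.85 ≈ 54.0 mL/min
CrCl ≈ 54 mL/min.
hespacillin: 50–74 mL/min → 20% of 600 mg = 120 mg.
dexolukast: ≥ 50 mL/min → 100% of 1000 mg = 1000 mg.
Total = 120 + 1000 = 1120 mg.

1120 mg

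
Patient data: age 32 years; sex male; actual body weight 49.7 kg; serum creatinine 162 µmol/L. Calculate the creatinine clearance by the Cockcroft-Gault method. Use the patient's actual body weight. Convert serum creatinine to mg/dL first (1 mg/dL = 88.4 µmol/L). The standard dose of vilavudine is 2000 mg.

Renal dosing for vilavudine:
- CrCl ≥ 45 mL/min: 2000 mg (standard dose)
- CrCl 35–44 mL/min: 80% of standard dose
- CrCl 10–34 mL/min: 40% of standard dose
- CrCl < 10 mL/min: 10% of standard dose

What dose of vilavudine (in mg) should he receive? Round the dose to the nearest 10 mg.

1600 mg

SCr = 162 / 88.4 = 1.833 mg/dL
CrCl = (140 − 32) × 49.7 / (72 × 1.833) = 5367.6 / 131.98 ≈ 40.7 mL/min
CrCl ≈ 41 mL/min → bracket 35–44 mL/min.
80% of 2000 mg = 1600 mg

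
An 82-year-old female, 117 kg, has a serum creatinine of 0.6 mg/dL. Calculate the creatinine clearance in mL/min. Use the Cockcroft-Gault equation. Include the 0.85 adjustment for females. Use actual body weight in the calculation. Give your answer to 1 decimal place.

133.5 mL/min

CrCl = (140 − 82) × 117 / (72 × 0.6) × 0.85 = 6786.0 / 43.20 × 0.85 ≈ 133.5 mL/min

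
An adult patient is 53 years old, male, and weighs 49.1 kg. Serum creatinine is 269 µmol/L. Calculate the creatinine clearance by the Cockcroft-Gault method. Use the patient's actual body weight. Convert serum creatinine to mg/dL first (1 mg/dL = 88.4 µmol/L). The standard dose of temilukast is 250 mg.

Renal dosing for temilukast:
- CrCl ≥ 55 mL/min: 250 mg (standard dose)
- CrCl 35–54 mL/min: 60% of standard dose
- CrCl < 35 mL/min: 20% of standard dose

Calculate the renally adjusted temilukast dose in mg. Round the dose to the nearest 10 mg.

50 mg

SCr = 269 / 88.4 = 3.043 mg/dL
CrCl = (140 − 53) × 49.1 / (72 × 3.043) = 4271.7 / 219.10 ≈ 19.5 mL/min
CrCl ≈ 19 mL/min → bracket < 35 mL/min.
20% of 250 mg = 50 mg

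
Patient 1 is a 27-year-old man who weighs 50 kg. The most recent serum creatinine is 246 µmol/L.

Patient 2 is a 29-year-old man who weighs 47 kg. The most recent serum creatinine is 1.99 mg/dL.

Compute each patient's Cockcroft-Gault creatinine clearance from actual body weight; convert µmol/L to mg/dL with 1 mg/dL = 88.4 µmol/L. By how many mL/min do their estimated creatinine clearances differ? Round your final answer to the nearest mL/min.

Patient 1: SCr = 246 / 88.4 = 2.783 mg/dL
Patient 1: CrCl = (140 − 27) × 50 / (72 × 2.783) = 5650.0 / 200.38 ≈ 28.2 mL/min
Patient 2: CrCl = (140 − 29) × 47 / (72 × 1.99) = 5217.0 / 143.28 ≈ 36.4 mL/min
|28.2 − 36.4| = 8.2 mL/min

8 mL/min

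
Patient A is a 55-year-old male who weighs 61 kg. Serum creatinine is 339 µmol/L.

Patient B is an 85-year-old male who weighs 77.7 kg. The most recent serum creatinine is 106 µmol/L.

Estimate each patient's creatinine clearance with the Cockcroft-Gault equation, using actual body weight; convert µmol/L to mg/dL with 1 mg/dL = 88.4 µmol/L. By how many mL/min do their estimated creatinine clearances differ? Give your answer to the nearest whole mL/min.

Patient A: SCr = 339 / 88.4 = 3.835 mg/dL
Patient A: CrCl = (140 − 55) × 61 / (72 × 3.835) = 5185.0 / 276.12 ≈ 18.8 mL/min
Patient B: SCr = 106 / 88.4 = 1.199 mg/dL
Patient B: CrCl = (140 − 85) × 77.7 / (72 × 1.199) = 4273.5 / 86.33 ≈ 49.5 mL/min
|18.8 − 49.5| = 30.7 mL/min

31 mL/min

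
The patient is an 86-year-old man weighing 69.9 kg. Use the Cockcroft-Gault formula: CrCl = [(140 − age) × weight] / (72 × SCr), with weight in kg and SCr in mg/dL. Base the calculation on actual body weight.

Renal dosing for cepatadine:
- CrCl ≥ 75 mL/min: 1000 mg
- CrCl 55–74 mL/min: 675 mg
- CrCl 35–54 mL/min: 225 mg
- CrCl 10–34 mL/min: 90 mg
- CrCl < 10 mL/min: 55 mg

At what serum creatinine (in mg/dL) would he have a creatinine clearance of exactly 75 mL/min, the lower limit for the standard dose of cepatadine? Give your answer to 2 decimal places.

Standard dose requires CrCl ≥ 75 mL/min.
Set (140 − 86) × 69.9 / (72 × SCr) = 75
SCr = (140 − 86) × 69.9 / (72 × 75) = 0.699 mg/dL

0.70 mg/dL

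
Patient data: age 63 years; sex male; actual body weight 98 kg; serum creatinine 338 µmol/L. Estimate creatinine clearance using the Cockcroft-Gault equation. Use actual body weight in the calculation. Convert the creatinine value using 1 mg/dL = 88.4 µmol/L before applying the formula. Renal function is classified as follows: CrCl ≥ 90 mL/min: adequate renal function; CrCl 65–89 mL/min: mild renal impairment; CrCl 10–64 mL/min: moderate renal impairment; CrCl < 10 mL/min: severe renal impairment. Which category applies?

moderate renal impairment

SCr = 338 / 88.4 = 3.824 mg/dL
CrCl = (140 − 63) × 98 / (72 × 3.824) = 7546.0 / 275.33 ≈ 27.4 mL/min
27 mL/min falls in the 'moderate renal impairment' range.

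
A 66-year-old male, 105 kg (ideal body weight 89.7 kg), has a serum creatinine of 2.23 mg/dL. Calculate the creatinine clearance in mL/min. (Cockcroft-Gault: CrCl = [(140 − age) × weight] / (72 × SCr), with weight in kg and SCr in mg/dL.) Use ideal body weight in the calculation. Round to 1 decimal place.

41.3 mL/min

CrCl = (140 − 66) × 89.7 / (72 × 2.23) = 6637.8 / 160.56 ≈ 41.3 mL/min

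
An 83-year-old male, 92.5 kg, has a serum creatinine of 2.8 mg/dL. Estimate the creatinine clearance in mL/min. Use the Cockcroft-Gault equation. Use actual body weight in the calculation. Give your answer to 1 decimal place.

CrCl = (140 − 83) × 92.5 / (72 × 2.8) = 5272.5 / 201.60 ≈ 26.2 mL/min

26.2 mL/min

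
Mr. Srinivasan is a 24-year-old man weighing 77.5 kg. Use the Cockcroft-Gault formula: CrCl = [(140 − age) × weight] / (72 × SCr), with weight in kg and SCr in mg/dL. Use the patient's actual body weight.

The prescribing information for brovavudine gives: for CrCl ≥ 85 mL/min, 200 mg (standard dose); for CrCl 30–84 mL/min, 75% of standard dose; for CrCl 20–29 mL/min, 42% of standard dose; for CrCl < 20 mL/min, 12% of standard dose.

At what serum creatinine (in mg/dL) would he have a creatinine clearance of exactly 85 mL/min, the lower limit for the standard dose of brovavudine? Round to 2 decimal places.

1.47 mg/dL

Standard dose requires CrCl ≥ 85 mL/min.
Set (140 − 24) × 77.5 / (72 × SCr) = 85
SCr = (140 − 24) × 77.5 / (72 × 85) = 1.469 mg/dL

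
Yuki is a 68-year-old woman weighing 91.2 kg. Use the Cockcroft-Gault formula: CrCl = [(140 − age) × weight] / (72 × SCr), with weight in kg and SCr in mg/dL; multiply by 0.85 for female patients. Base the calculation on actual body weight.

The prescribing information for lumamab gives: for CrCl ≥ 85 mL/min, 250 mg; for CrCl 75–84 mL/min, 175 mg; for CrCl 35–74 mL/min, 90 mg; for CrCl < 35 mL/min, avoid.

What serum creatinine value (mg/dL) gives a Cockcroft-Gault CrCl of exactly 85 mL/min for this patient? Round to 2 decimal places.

0.91 mg/dL

Standard dose requires CrCl ≥ 85 mL/min.
Set (140 − 68) × 91.2 × 0.85 / (72 × SCr) = 85
SCr = (140 − 68) × 91.2 × 0.85 / (72 × 85) = 0.912 mg/dL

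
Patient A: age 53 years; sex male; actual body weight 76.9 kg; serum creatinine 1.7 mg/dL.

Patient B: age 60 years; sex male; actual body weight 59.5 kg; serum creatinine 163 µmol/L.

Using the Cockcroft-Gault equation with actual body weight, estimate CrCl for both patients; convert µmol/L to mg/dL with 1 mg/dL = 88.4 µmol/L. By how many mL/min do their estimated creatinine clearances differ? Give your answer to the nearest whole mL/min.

Patient A: CrCl = (140 − 53) × 76.9 / (72 × 1.7) = 6690.3 / 122.40 ≈ 54.7 mL/min
Patient B: SCr = 163 / 88.4 = 1.844 mg/dL
Patient B: CrCl = (140 − 60) × 59.5 / (72 × 1.844) = 4760.0 / 132.77 ≈ 35.9 mL/min
|54.7 − 35.9| = 18.8 mL/min

19 mL/min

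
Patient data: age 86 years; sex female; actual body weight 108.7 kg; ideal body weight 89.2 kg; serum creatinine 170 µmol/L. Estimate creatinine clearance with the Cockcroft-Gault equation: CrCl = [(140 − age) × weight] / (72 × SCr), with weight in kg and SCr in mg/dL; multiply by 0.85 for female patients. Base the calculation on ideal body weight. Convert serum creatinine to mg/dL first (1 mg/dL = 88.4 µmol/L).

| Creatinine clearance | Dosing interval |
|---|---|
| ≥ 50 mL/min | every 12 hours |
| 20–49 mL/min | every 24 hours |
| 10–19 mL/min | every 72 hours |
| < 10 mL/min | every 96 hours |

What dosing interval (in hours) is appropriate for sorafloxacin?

every 24 hours

SCr = 170 / 88.4 = 1.923 mg/dL
CrCl = (140 − 86) × 89.2 / (72 × 1.923) × 0.85 = 4816.8 / 138.46 × 0.85 ≈ 29.6 mL/min
CrCl ≈ 30 mL/min → bracket 20–49 mL/min → every 24 hours.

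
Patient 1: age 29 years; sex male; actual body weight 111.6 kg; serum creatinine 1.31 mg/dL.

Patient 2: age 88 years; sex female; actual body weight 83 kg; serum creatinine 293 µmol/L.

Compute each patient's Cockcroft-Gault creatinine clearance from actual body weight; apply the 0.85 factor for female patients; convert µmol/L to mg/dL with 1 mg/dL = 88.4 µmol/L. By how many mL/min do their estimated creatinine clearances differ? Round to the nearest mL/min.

116 mL/min

Patient 1: CrCl = (140 − 29) × 111.6 / (72 × 1.31) = 12387.6 / 94.32 ≈ 131.3 mL/min
Patient 2: SCr = 293 / 88.4 = 3.314 mg/dL
Patient 2: CrCl = (140 − 88) × 83 / (72 × 3.314) × 0.85 = 4316.0 / 238.61 × 0.85 ≈ 15.4 mL/min
|131.3 − 15.4| = 115.9 mL/min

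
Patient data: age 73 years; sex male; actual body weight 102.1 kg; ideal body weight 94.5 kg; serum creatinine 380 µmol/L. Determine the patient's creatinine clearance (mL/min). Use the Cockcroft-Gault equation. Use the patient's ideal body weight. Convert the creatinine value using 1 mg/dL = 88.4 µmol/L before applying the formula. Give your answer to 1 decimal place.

SCr = 380 / 88.4 = 4.299 mg/dL
CrCl = (140 − 73) × 94.5 / (72 × 4.299) = 6331.5 / 309.53 ≈ 20.5 mL/min

20.5 mL/min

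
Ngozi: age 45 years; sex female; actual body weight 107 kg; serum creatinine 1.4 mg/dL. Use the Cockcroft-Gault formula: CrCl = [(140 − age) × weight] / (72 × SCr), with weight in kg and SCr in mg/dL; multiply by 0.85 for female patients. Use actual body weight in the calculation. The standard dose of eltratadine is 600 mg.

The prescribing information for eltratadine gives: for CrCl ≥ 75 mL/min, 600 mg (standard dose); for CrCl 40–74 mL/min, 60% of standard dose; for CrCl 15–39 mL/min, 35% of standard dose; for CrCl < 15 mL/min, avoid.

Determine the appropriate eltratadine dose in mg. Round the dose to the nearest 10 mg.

CrCl = (140 − 45) × 107 / (72 × 1.4) × 0.85 = 10165.0 / 100.80 × 0.85 ≈ 85.7 mL/min
CrCl ≈ 86 mL/min → bracket ≥ 75 mL/min.
100% of 600 mg = 600 mg

600 mg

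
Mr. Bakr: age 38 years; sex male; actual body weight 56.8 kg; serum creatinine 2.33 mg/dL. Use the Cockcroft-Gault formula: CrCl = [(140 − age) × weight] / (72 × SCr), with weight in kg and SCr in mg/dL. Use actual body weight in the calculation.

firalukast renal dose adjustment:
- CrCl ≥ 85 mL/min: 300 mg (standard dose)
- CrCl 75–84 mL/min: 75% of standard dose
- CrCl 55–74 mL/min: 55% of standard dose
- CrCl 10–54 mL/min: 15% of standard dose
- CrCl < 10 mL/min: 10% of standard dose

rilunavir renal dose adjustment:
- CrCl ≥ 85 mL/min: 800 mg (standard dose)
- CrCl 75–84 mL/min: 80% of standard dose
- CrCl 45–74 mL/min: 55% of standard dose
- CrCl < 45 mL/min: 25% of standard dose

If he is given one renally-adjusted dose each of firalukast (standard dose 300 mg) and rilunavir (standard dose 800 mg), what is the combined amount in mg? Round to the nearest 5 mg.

CrCl = (140 − 38) × 56.8 / (72 × 2.33) = 5793.6 / 167.76 ≈ 34.5 mL/min
CrCl ≈ 35 mL/min.
firalukast: 10–54 mL/min → 15% of 300 mg = 45 mg.
rilunavir: < 45 mL/min → 25% of 800 mg = 200 mg.
Total = 45 + 200 = 245 mg.

245 mg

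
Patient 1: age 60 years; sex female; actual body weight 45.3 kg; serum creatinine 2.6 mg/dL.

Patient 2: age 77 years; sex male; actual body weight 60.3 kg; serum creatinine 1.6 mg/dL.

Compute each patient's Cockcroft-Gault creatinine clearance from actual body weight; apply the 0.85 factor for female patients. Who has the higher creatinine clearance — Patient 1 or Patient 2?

Patient 2

Patient 1: CrCl = (140 − 60) × 45.3 / (72 × 2.6) × 0.85 = 3624.0 / 187.20 × 0.85 ≈ 16.5 mL/min
Patient 2: CrCl = (140 − 77) × 60.3 / (72 × 1.6) = 3798.9 / 115.20 ≈ 33.0 mL/min
16.5 vs 33.0 mL/min → Patient 2 is higher.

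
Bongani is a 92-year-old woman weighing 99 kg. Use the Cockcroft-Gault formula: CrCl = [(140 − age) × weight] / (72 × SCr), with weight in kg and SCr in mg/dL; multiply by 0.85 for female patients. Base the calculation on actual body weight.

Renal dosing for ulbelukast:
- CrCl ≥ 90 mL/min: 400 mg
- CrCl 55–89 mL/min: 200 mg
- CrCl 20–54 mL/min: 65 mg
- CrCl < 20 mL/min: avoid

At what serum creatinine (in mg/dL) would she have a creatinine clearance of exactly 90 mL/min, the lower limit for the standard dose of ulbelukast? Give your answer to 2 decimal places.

Standard dose requires CrCl ≥ 90 mL/min.
Set (140 − 92) × 99 × 0.85 / (72 × SCr) = 90
SCr = (140 − 92) × 99 × 0.85 / (72 × 90) = 0.623 mg/dL

0.62 mg/dL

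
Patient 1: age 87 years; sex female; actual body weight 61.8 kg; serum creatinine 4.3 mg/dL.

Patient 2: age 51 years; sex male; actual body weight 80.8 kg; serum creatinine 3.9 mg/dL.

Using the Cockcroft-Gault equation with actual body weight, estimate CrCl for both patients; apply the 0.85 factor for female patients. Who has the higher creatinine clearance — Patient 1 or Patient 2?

Patient 1: CrCl = (140 − 87) × 61.8 / (72 × 4.3) × 0.85 = 3275.4 / 309.60 × 0.85 ≈ 9.0 mL/min
Patient 2: CrCl = (140 − 51) × 80.8 / (72 × 3.9) = 7191.2 / 280.80 ≈ 25.6 mL/min
9.0 vs 25.6 mL/min → Patient 2 is higher.

Patient 2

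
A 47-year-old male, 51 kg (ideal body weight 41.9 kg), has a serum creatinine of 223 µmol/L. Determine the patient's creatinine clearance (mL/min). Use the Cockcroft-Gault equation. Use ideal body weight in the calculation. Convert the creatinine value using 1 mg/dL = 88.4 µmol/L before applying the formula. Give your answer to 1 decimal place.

21.5 mL/min

SCr = 223 / 88.4 = 2.523 mg/dL
CrCl = (140 − 47) × 41.9 / (72 × 2.523) = 3896.7 / 181.66 ≈ 21.5 mL/min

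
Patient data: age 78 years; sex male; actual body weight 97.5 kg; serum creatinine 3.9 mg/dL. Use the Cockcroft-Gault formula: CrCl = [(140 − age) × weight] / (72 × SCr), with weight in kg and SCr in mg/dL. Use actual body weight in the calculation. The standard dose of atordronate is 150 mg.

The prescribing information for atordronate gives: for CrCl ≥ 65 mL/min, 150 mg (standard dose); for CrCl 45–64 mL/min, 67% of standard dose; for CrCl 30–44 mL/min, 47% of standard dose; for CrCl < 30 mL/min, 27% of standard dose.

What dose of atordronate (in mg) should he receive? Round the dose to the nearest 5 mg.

40 mg

CrCl = (140 − 78) × 97.5 / (72 × 3.9) = 6045.0 / 280.80 ≈ 21.5 mL/min
CrCl ≈ 22 mL/min → bracket < 30 mL/min.
27% of 150 mg = 40.5 mg → 40 mg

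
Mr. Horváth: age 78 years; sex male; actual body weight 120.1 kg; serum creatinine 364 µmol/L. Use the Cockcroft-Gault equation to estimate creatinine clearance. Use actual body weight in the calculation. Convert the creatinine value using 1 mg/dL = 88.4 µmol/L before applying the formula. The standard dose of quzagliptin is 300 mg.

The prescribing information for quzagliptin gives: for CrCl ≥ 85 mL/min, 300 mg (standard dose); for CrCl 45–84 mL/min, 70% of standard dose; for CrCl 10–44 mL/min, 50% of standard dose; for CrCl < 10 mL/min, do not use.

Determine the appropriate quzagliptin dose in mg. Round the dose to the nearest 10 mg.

150 mg

SCr = 364 / 88.4 = 4.118 mg/dL
CrCl = (140 − 78) × 120.1 / (72 × 4.118) = 7446.2 / 296.50 ≈ 25.1 mL/min
CrCl ≈ 25 mL/min → bracket 10–44 mL/min.
50% of 300 mg = 150 mg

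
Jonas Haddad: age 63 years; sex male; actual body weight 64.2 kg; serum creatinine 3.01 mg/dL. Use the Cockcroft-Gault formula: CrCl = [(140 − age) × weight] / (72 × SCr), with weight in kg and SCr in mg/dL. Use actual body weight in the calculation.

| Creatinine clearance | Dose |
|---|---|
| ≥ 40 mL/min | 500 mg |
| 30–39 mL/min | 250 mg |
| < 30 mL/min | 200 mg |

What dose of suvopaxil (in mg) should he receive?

200 mg

CrCl = (140 − 63) × 64.2 / (72 × 3.01) = 4943.4 / 216.72 ≈ 22.8 mL/min
CrCl ≈ 23 mL/min → bracket < 30 mL/min.
Dose for this bracket: 200 mg.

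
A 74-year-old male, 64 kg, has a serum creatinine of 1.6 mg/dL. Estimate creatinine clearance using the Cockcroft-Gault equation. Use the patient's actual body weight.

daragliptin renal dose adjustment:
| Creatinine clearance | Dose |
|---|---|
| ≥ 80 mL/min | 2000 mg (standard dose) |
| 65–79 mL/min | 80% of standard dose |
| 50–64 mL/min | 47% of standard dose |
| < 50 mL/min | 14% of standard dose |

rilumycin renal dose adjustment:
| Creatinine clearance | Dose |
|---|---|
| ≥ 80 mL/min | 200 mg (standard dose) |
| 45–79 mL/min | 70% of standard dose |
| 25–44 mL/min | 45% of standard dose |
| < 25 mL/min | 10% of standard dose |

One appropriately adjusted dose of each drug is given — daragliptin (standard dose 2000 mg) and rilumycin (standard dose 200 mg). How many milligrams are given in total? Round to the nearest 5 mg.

370 mg

CrCl = (140 − 74) × 64 / (72 × 1.6) = 4224.0 / 115.20 ≈ 36.7 mL/min
CrCl ≈ 37 mL/min.
daragliptin: < 50 mL/min → 14% of 2000 mg = 280 mg.
rilumycin: 25–44 mL/min → 45% of 200 mg = 90 mg.
Total = 280 + 90 = 370 mg.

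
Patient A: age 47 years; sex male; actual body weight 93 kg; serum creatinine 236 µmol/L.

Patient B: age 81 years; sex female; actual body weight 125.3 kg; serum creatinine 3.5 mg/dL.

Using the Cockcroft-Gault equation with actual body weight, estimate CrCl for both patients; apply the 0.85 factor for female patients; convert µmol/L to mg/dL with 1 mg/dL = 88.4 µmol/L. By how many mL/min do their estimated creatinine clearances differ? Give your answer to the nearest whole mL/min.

Patient A: SCr = 236 / 88.4 = 2.67 mg/dL
Patient A: CrCl = (140 − 47) × 93 / (72 × 2.67) = 8649.0 / 192.24 ≈ 45.0 mL/min
Patient B: CrCl = (140 − 81) × 125.3 / (72 × 3.5) × 0.85 = 7392.7 / 252.00 × 0.85 ≈ 24.9 mL/min
|45.0 − 24.9| = 20.1 mL/min

20 mL/min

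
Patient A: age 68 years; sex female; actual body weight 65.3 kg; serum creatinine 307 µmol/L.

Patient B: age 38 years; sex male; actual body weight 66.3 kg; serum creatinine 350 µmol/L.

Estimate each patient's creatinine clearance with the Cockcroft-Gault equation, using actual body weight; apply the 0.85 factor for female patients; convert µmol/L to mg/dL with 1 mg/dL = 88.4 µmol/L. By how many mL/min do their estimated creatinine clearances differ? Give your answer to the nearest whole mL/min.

8 mL/min

Patient A: SCr = 307 / 88.4 = 3.473 mg/dL
Patient A: CrCl = (140 − 68) × 65.3 / (72 × 3.473) × 0.85 = 4701.6 / 250.06 × 0.85 ≈ 16.0 mL/min
Patient B: SCr = 350 / 88.4 = 3.959 mg/dL
Patient B: CrCl = (140 − 38) × 66.3 / (72 × 3.959) = 6762.6 / 285.05 ≈ 23.7 mL/min
|16.0 − 23.7| = 7.7 mL/min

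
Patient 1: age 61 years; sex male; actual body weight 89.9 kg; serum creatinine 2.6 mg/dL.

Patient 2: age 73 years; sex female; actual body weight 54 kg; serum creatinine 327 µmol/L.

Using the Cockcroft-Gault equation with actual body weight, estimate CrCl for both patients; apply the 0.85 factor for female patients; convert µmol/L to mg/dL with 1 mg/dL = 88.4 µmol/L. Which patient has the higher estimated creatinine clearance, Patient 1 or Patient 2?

Patient 1

Patient 1: CrCl = (140 − 61) × 89.9 / (72 × 2.6) = 7102.1 / 187.20 ≈ 37.9 mL/min
Patient 2: SCr = 327 / 88.4 = 3.699 mg/dL
Patient 2: CrCl = (140 − 73) × 54 / (72 × 3.699) × 0.85 = 3618.0 / 266.33 × 0.85 ≈ 11.5 mL/min
37.9 vs 11.5 mL/min → Patient 1 is higher.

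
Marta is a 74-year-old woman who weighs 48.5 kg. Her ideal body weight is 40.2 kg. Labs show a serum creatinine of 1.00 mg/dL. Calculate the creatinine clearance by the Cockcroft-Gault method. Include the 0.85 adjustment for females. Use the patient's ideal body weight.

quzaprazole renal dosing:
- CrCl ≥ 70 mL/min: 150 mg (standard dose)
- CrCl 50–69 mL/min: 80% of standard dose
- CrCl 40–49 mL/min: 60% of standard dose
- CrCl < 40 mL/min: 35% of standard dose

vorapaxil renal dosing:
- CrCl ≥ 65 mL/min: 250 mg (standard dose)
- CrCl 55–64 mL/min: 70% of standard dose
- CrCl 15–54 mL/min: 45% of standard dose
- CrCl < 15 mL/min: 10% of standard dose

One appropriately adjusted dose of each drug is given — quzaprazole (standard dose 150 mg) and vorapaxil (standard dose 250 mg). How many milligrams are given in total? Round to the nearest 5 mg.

165 mg

CrCl = (140 − 74) × 40.2 / (72 × 1) × 0.85 = 2653.2 / 72.00 × 0.85 ≈ 31.3 mL/min
CrCl ≈ 31 mL/min.
quzaprazole: < 40 mL/min → 35% of 150 mg = 52.5 mg.
vorapaxil: 15–54 mL/min → 45% of 250 mg = 112.5 mg.
Total = 52.5 + 112.5 = 165 mg.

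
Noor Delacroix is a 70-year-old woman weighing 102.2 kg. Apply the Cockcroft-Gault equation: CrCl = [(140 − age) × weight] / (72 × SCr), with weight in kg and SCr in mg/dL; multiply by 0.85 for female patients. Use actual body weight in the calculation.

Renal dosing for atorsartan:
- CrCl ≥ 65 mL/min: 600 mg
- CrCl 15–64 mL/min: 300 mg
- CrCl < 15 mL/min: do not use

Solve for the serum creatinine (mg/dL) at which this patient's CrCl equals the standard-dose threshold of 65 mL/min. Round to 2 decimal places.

1.30 mg/dL

Standard dose requires CrCl ≥ 65 mL/min.
Set (140 − 70) × 102.2 × 0.85 / (72 × SCr) = 65
SCr = (140 − 70) × 102.2 × 0.85 / (72 × 65) = 1.299 mg/dL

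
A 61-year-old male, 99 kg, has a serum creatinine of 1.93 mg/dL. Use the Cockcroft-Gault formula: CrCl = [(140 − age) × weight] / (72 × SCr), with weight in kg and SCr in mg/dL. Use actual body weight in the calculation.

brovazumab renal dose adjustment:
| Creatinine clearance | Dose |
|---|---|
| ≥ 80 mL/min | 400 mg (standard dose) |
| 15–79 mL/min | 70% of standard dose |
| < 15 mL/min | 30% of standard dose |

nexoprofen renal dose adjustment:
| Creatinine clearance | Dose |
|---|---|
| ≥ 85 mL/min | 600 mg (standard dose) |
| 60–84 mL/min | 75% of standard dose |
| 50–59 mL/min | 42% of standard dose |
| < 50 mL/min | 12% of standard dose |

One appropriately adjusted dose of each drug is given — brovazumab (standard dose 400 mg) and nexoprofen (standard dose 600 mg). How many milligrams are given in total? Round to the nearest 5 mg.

CrCl = (140 − 61) × 99 / (72 × 1.93) = 7821.0 / 138.96 ≈ 56.3 mL/min
CrCl ≈ 56 mL/min.
brovazumab: 15–79 mL/min → 70% of 400 mg = 280 mg.
nexoprofen: 50–59 mL/min → 42% of 600 mg = 252 mg.
Total = 280 + 252 = 532 mg.

530 mg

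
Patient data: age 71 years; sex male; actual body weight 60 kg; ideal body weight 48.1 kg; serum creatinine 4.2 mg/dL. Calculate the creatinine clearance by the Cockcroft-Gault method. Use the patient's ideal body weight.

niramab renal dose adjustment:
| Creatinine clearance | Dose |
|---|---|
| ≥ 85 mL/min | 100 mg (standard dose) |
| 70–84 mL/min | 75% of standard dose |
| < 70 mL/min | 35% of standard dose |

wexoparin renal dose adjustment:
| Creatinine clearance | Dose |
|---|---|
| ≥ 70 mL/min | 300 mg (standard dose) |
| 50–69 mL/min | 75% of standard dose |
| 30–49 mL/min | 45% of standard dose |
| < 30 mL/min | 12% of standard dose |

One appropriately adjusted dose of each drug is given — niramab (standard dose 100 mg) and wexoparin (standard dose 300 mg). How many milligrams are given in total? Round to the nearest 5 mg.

CrCl = (140 − 71) × 48.1 / (72 × 4.2) = 3318.9 / 302.40 ≈ 11.0 mL/min
CrCl ≈ 11 mL/min.
niramab: < 70 mL/min → 35% of 100 mg = 35 mg.
wexoparin: < 30 mL/min → 12% of 300 mg = 36 mg.
Total = 35 + 36 = 71 mg.

70 mg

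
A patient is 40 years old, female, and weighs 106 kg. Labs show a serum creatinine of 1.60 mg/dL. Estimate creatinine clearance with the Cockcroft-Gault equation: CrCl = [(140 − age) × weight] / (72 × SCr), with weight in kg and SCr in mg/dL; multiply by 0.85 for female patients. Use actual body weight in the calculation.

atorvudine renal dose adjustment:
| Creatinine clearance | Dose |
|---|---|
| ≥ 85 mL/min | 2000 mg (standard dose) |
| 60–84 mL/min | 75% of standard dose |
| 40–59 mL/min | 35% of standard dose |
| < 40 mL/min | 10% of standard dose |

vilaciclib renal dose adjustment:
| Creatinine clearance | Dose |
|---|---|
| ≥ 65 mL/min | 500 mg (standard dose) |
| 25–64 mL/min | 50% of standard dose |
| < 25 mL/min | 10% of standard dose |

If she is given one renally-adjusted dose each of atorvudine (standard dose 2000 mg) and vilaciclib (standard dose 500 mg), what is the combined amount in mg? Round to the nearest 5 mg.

2000 mg

CrCl = (140 − 40) × 106 / (72 × 1.6) × 0.85 = 10600.0 / 115.20 × 0.85 ≈ 78.2 mL/min
CrCl ≈ 78 mL/min.
atorvudine: 60–84 mL/min → 75% of 2000 mg = 1500 mg.
vilaciclib: ≥ 65 mL/min → 100% of 500 mg = 500 mg.
Total = 1500 + 500 = 2000 mg.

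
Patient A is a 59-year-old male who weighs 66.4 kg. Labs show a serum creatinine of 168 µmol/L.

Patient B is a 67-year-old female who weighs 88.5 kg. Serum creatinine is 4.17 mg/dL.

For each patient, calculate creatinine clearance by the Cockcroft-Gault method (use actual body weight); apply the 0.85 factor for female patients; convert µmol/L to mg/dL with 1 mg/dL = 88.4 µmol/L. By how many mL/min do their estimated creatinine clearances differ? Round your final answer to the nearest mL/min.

Patient A: SCr = 168 / 88.4 = 1.9 mg/dL
Patient A: CrCl = (140 − 59) × 66.4 / (72 × 1.9) = 5378.4 / 136.80 ≈ 39.3 mL/min
Patient B: CrCl = (140 − 67) × 88.5 / (72 × 4.17) × 0.85 = 6460.5 / 300.24 × 0.85 ≈ 18.3 mL/min
|39.3 − 18.3| = 21.0 mL/min

21 mL/min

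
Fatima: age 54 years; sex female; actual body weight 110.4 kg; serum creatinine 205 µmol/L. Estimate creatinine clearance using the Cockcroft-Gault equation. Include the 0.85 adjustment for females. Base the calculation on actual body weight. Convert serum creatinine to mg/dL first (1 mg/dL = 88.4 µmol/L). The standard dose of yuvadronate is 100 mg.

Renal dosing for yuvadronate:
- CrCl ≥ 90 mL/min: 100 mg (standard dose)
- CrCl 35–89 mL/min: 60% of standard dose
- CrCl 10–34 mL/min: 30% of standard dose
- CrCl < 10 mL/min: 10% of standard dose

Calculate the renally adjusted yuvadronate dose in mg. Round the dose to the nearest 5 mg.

SCr = 205 / 88.4 = 2.319 mg/dL
CrCl = (140 − 54) × 110.4 / (72 × 2.319) × 0.85 = 9494.4 / 166.97 × 0.85 ≈ 48.3 mL/min
CrCl ≈ 48 mL/min → bracket 35–89 mL/min.
60% of 100 mg = 60 mg

60 mg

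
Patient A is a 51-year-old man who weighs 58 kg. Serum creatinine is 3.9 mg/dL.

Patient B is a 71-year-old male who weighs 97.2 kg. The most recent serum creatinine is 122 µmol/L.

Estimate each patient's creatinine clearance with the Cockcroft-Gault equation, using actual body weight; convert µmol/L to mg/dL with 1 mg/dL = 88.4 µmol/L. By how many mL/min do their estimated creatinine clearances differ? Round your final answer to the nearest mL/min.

49 mL/min

Patient A: CrCl = (140 − 51) × 58 / (72 × 3.9) = 5162.0 / 280.80 ≈ 18.4 mL/min
Patient B: SCr = 122 / 88.4 = 1.38 mg/dL
Patient B: CrCl = (140 − 71) × 97.2 / (72 × 1.38) = 6706.8 / 99.36 ≈ 67.5 mL/min
|18.4 − 67.5| = 49.1 mL/min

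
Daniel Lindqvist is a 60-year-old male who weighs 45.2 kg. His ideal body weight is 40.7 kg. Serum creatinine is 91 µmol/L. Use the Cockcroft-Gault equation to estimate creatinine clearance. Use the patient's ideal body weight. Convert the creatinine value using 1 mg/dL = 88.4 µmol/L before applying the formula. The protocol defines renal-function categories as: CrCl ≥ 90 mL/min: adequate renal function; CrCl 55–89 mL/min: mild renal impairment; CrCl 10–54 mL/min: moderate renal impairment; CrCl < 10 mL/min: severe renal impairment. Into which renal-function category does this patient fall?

SCr = 91 / 88.4 = 1.029 mg/dL
CrCl = (140 − 60) × 40.7 / (72 × 1.029) = 3256.0 / 74.09 ≈ 43.9 mL/min
44 mL/min falls in the 'moderate renal impairment' range.

moderate renal impairment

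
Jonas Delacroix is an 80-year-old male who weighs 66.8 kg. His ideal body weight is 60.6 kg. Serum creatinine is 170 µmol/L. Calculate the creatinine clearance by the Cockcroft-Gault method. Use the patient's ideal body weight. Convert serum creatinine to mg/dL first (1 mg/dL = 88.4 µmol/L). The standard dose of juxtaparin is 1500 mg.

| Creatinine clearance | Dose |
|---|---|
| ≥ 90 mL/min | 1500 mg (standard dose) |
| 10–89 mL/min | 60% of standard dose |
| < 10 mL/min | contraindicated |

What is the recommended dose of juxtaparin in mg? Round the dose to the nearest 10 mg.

900 mg

SCr = 170 / 88.4 = 1.923 mg/dL
CrCl = (140 − 80) × 60.6 / (72 × 1.923) = 3636.0 / 138.46 ≈ 26.3 mL/min
CrCl ≈ 26 mL/min → bracket 10–89 mL/min.
60% of 1500 mg = 900 mg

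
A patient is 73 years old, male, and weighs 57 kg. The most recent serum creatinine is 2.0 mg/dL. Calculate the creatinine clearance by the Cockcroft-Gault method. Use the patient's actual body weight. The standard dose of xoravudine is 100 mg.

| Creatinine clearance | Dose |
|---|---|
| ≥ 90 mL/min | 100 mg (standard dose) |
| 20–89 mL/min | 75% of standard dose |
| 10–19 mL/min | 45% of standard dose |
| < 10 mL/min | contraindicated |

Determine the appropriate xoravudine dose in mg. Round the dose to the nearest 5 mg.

75 mg

CrCl = (140 − 73) × 57 / (72 × 2) = 3819.0 / 144.00 ≈ 26.5 mL/min
CrCl ≈ 27 mL/min → bracket 20–89 mL/min.
75% of 100 mg = 75 mg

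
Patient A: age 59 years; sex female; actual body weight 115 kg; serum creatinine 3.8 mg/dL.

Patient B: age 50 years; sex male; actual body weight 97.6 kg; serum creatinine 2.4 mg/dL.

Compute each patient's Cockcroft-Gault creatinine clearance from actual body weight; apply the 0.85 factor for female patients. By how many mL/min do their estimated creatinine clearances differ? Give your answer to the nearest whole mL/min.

Patient A: CrCl = (140 − 59) × 115 / (72 × 3.8) × 0.85 = 9315.0 / 273.60 × 0.85 ≈ 28.9 mL/min
Patient B: CrCl = (140 − 50) × 97.6 / (72 × 2.4) = 8784.0 / 172.80 ≈ 50.8 mL/min
|28.9 − 50.8| = 21.9 mL/min

22 mL/min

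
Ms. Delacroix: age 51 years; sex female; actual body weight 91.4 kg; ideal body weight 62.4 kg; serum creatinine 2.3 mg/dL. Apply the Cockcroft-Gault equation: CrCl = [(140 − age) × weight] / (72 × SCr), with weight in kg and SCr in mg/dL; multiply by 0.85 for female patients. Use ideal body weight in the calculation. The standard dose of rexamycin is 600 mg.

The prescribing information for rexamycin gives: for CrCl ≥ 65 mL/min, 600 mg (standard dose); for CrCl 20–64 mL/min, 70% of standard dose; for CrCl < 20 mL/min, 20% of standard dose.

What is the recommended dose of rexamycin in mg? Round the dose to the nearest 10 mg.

420 mg

CrCl = (140 − 51) × 62.4 / (72 × 2.3) × 0.85 = 5553.6 / 165.60 × 0.85 ≈ 28.5 mL/min
CrCl ≈ 29 mL/min → bracket 20–64 mL/min.
70% of 600 mg = 420 mg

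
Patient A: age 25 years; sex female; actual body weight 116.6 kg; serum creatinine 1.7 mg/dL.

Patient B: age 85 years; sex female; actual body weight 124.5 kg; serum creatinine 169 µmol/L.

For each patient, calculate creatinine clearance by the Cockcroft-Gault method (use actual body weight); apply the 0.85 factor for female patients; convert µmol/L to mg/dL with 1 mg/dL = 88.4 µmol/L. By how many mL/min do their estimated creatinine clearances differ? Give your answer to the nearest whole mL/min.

51 mL/min

Patient A: CrCl = (140 − 25) × 116.6 / (72 × 1.7) × 0.85 = 13409.0 / 122.40 × 0.85 ≈ 93.1 mL/min
Patient B: SCr = 169 / 88.4 = 1.912 mg/dL
Patient B: CrCl = (140 − 85) × 124.5 / (72 × 1.912) × 0.85 = 6847.5 / 137.66 × 0.85 ≈ 42.3 mL/min
|93.1 − 42.3| = 50.8 mL/min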